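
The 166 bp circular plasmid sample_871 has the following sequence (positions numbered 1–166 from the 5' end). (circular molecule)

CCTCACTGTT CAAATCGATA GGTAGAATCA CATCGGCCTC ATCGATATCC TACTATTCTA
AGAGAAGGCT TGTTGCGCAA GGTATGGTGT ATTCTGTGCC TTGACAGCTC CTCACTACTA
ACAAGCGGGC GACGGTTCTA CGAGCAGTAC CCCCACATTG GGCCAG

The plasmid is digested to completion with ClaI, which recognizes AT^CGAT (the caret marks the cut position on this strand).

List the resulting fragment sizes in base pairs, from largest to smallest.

139, 27 bp

ClaI sites (ATCGAT) start at positions 14, 41.
ClaI cuts after base 2 of each site, so after positions 15, 42.
Circular molecule, 2 cuts → 2 fragments:
  16–42 → 27 bp
  43–166 then 1–15 → 124 + 15 = 139 bp
Sorted largest to smallest: 139, 27 bp.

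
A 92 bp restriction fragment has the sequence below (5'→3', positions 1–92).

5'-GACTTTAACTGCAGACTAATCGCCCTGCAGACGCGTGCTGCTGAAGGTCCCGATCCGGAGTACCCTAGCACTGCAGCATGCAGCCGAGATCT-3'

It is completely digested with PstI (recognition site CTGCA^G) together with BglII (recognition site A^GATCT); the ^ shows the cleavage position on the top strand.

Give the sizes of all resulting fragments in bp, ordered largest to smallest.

PstI sites (CTGCAG) start at positions 9, 25, 71.
PstI cuts after base 5 of each site (before the last base), so after positions 13, 29, 75.
The BglII site (AGATCT) starts at position 87.
BglII cuts after the first base of each site, so after position 87.
Combined cut positions: 13, 29, 75, 87.
Linear molecule, 4 cuts → 5 fragments:
  1–13 → 13 bp
  14–29 → 16 bp
  30–75 → 46 bp
  76–87 → 12 bp
  88–92 → 5 bp
Sorted largest to smallest: 46, 16, 13, 12, 5 bp.

46, 16, 13, 12, 5 bp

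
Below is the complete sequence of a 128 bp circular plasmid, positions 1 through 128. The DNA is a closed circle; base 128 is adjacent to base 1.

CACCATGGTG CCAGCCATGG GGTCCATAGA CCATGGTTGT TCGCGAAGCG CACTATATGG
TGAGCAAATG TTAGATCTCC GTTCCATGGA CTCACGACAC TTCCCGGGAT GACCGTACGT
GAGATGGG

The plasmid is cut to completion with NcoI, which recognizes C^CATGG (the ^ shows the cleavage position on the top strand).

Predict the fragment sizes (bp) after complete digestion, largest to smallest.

53, 47, 16, 12 bp

NcoI sites (CCATGG) start at positions 3, 15, 31, 84.
NcoI cuts after the first base of each site, so after positions 3, 15, 31, 84.
Circular molecule, 4 cuts → 4 fragments:
  4–15 → 12 bp
  16–31 → 16 bp
  32–84 → 53 bp
  85–128 then 1–3 → 44 + 3 = 47 bp
Sorted largest to smallest: 53, 47, 16, 12 bp.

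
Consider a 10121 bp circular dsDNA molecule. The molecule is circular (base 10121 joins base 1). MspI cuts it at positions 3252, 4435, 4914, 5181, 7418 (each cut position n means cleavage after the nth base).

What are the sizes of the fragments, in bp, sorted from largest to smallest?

Circular molecule, 5 cuts → 5 fragments:
  4435 − 3252 = 1183 bp
  4914 − 4435 = 479 bp
  5181 − 4914 = 267 bp
  7418 − 5181 = 2237 bp
  wrap: 10121 − 7418 + 3252 = 5955 bp
Sorted largest to smallest: 5955, 2237, 1183, 479, 267 bp.

5955, 2237, 1183, 479, 267 bp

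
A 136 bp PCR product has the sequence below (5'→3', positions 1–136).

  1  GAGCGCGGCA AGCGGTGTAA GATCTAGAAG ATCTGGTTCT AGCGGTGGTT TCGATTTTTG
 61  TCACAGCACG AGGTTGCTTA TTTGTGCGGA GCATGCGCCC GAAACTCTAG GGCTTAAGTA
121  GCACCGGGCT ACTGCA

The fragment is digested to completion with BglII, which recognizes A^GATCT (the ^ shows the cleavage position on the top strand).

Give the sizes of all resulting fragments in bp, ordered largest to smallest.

107, 20, 9 bp

BglII sites (AGATCT) start at positions 20, 29.
BglII cuts after the first base of each site, so after positions 20, 29.
Linear molecule, 2 cuts → 3 fragments:
  1–20 → 20 bp
  21–29 → 9 bp
  30–136 → 107 bp
Sorted largest to smallest: 107, 20, 9 bp.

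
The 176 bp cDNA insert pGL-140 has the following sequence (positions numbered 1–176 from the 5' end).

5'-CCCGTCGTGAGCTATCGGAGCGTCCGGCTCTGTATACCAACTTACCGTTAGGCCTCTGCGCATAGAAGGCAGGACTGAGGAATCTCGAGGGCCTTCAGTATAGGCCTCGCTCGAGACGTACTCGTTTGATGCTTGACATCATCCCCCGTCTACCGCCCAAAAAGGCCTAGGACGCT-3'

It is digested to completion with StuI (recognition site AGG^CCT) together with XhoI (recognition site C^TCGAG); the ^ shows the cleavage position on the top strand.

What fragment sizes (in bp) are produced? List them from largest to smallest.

55, 52, 32, 20, 11, 6 bp

StuI sites (AGGCCT) start at positions 50, 102, 163.
StuI cuts after base 3 of each site, so after positions 52, 104, 165.
XhoI sites (CTCGAG) start at positions 84, 110.
XhoI cuts after the first base of each site, so after positions 84, 110.
Combined cut positions: 52, 84, 104, 110, 165.
Linear molecule, 5 cuts → 6 fragments:
  1–52 → 52 bp
  53–84 → 32 bp
  85–104 → 20 bp
  105–110 → 6 bp
  111–165 → 55 bp
  166–176 → 11 bp
Sorted largest to smallest: 55, 52, 32, 20, 11, 6 bp.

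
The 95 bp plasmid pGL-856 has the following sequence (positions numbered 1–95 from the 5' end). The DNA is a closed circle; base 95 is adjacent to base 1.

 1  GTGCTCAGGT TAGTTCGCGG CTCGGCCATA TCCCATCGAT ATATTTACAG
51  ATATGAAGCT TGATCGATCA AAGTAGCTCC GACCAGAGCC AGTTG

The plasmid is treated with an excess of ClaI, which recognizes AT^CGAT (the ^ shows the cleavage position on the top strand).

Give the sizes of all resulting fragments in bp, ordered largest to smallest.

ClaI sites (ATCGAT) start at positions 35, 63.
ClaI cuts after base 2 of each site, so after positions 36, 64.
Circular molecule, 2 cuts → 2 fragments:
  37–64 → 28 bp
  65–95 then 1–36 → 31 + 36 = 67 bp
Sorted largest to smallest: 67, 28 bp.

67, 28 bp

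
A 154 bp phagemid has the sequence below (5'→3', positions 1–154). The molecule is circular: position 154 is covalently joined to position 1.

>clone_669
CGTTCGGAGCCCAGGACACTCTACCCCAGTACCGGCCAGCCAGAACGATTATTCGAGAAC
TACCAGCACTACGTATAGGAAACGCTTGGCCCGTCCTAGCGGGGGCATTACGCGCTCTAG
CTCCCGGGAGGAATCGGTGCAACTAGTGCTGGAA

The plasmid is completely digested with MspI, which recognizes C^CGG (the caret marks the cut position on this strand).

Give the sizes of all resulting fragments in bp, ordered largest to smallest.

92, 62 bp

MspI sites (CCGG) start at positions 32, 124.
MspI cuts after the first base of each site, so after positions 32, 124.
Circular molecule, 2 cuts → 2 fragments:
  33–124 → 92 bp
  125–154 then 1–32 → 30 + 32 = 62 bp
Sorted largest to smallest: 92, 62 bp.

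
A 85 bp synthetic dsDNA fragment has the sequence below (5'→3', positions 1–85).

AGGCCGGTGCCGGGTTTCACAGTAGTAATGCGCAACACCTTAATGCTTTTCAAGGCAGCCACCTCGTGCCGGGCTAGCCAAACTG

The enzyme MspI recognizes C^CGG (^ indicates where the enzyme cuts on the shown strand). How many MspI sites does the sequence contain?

3

CCGG occurs starting at positions 4, 10, 69.
MspI cuts at 3 sites.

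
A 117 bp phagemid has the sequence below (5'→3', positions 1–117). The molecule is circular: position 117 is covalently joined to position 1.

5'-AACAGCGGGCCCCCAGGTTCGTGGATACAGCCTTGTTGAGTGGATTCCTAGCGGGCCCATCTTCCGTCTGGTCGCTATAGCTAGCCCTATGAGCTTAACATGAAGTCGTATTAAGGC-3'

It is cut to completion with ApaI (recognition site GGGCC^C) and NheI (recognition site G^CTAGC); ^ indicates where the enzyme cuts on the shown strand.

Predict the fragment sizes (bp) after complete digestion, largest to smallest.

48, 46, 23 bp

ApaI sites (GGGCCC) start at positions 7, 53.
ApaI cuts after base 5 of each site (before the last base), so after positions 11, 57.
The NheI site (GCTAGC) starts at position 80.
NheI cuts after the first base of each site, so after position 80.
Combined cut positions: 11, 57, 80.
Circular molecule, 3 cuts → 3 fragments:
  12–57 → 46 bp
  58–80 → 23 bp
  81–117 then 1–11 → 37 + 11 = 48 bp
Sorted largest to smallest: 48, 46, 23 bp.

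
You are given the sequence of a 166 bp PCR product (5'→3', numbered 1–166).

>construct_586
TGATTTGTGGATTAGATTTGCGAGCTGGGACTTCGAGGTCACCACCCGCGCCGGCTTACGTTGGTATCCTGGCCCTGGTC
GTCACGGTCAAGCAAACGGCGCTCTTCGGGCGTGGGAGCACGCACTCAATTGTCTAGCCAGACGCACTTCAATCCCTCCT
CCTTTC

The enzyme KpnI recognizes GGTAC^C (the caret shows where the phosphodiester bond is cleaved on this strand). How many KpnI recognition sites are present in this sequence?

0

No occurrence of GGTACC is present in the sequence.
KpnI does not cut: 0 sites.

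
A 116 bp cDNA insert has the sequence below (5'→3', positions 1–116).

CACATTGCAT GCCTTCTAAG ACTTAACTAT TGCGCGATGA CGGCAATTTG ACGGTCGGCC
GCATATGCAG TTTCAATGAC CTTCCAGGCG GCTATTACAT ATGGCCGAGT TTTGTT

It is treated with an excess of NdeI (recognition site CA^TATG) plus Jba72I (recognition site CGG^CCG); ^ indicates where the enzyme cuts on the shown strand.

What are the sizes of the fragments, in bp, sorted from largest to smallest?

58, 36, 17, 5 bp

NdeI sites (CATATG) start at positions 62, 98.
NdeI cuts after base 2 of each site, so after positions 63, 99.
The Jba72I site (CGGCCG) starts at position 56.
Jba72I cuts after base 3 of each site, so after position 58.
Combined cut positions: 58, 63, 99.
Linear molecule, 3 cuts → 4 fragments:
  1–58 → 58 bp
  59–63 → 5 bp
  64–99 → 36 bp
  100–116 → 17 bp
Sorted largest to smallest: 58, 36, 17, 5 bp.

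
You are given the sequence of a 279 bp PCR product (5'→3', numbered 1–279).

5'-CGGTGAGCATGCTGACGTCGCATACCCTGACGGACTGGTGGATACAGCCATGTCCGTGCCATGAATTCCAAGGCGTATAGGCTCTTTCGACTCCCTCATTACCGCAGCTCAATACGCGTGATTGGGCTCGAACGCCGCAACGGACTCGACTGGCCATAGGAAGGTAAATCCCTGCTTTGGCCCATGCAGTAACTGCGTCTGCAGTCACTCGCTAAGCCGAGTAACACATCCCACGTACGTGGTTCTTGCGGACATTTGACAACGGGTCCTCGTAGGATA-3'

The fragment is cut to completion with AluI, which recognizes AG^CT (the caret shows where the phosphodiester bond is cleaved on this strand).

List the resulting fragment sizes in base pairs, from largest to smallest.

The AluI site (AGCT) starts at position 106.
AluI cuts after base 2 of each site, so after position 107.
Linear molecule, 1 cut → 2 fragments:
  1–107 → 107 bp
  108–279 → 172 bp
Sorted largest to smallest: 172, 107 bp.

172, 107 bp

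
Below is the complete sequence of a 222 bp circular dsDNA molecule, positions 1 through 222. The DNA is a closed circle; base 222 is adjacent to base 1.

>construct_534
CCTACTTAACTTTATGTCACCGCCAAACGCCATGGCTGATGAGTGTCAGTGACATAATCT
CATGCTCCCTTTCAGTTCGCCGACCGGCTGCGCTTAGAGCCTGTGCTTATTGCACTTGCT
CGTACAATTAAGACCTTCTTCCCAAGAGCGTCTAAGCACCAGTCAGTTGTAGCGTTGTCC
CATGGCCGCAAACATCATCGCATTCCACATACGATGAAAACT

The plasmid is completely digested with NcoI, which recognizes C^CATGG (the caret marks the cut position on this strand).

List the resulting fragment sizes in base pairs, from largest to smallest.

NcoI sites (CCATGG) start at positions 30, 180.
NcoI cuts after the first base of each site, so after positions 30, 180.
Circular molecule, 2 cuts → 2 fragments:
  31–180 → 150 bp
  181–222 then 1–30 → 42 + 30 = 72 bp
Sorted largest to smallest: 150, 72 bp.

150, 72 bp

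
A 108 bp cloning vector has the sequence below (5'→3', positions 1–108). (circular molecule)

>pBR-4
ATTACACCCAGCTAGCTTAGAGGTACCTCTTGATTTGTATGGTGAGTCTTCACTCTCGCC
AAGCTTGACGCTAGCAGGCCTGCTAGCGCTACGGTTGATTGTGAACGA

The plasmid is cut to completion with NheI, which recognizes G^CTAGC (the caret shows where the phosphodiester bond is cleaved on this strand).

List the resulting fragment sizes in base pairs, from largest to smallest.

NheI sites (GCTAGC) start at positions 11, 70, 82.
NheI cuts after the first base of each site, so after positions 11, 70, 82.
Circular molecule, 3 cuts → 3 fragments:
  12–70 → 59 bp
  71–82 → 12 bp
  83–108 then 1–11 → 26 + 11 = 37 bp
Sorted largest to smallest: 59, 37, 12 bp.

59, 37, 12 bp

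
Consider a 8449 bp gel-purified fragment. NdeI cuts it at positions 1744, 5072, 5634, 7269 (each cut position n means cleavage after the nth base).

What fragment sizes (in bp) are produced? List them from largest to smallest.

Linear molecule, 4 cuts → 5 fragments:
  1744 − 0 = 1744 bp
  5072 − 1744 = 3328 bp
  5634 − 5072 = 562 bp
  7269 − 5634 = 1635 bp
  8449 − 7269 = 1180 bp
Sorted largest to smallest: 3328, 1744, 1635, 1180, 562 bp.

3328, 1744, 1635, 1180, 562 bp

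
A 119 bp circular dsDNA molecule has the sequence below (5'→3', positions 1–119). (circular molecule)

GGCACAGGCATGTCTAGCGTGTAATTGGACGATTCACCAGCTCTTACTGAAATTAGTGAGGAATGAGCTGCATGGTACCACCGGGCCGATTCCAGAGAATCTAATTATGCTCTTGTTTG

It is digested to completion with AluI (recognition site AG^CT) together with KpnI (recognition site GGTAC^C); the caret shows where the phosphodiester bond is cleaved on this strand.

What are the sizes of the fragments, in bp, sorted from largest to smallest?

AluI sites (AGCT) start at positions 39, 66.
AluI cuts after base 2 of each site, so after positions 40, 67.
The KpnI site (GGTACC) starts at position 74.
KpnI cuts after base 5 of each site (before the last base), so after position 78.
Combined cut positions: 40, 67, 78.
Circular molecule, 3 cuts → 3 fragments:
  41–67 → 27 bp
  68–78 → 11 bp
  79–119 then 1–40 → 41 + 40 = 81 bp
Sorted largest to smallest: 81, 27, 11 bp.

81, 27, 11 bp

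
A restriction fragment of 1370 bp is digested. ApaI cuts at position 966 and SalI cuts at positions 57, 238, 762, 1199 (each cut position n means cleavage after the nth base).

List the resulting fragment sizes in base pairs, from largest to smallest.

Combined cut positions (sorted): 57, 238, 762, 966, 1199.
Linear molecule, 5 cuts → 6 fragments:
  57 − 0 = 57 bp
  238 − 57 = 181 bp
  762 − 238 = 524 bp
  966 − 762 = 204 bp
  1199 − 966 = 233 bp
  1370 − 1199 = 171 bp
Sorted largest to smallest: 524, 233, 204, 181, 171, 57 bp.

524, 233, 204, 181, 171, 57 bp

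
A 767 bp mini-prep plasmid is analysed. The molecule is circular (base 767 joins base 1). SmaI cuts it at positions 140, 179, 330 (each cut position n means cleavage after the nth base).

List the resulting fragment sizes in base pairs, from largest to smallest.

577, 151, 39 bp

Circular molecule, 3 cuts → 3 fragments:
  179 − 140 = 39 bp
  330 − 179 = 151 bp
  wrap: 767 − 330 + 140 = 577 bp
Sorted largest to smallest: 577, 151, 39 bp.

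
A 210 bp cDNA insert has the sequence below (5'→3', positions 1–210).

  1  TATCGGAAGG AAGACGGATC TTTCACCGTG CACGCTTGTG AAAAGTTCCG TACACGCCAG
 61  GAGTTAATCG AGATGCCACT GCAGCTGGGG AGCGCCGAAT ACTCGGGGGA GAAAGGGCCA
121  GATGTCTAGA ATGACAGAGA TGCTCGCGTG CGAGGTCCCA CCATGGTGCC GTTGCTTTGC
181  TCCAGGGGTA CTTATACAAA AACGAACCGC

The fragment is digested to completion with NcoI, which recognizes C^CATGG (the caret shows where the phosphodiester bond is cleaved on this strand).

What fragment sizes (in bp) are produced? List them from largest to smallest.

161, 49 bp

The NcoI site (CCATGG) starts at position 161.
NcoI cuts after the first base of each site, so after position 161.
Linear molecule, 1 cut → 2 fragments:
  1–161 → 161 bp
  162–210 → 49 bp
Sorted largest to smallest: 161, 49 bp.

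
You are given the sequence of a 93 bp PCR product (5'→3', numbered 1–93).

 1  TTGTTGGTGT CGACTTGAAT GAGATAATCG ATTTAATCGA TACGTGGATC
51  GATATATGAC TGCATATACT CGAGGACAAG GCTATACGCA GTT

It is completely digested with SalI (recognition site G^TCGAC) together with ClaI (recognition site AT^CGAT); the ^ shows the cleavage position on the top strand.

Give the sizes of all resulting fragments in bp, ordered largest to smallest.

44, 19, 12, 9, 9 bp

The SalI site (GTCGAC) starts at position 9.
SalI cuts after the first base of each site, so after position 9.
ClaI sites (ATCGAT) start at positions 27, 36, 48.
ClaI cuts after base 2 of each site, so after positions 28, 37, 49.
Combined cut positions: 9, 28, 37, 49.
Linear molecule, 4 cuts → 5 fragments:
  1–9 → 9 bp
  10–28 → 19 bp
  29–37 → 9 bp
  38–49 → 12 bp
  50–93 → 44 bp
Sorted largest to smallest: 44, 19, 12, 9, 9 bp.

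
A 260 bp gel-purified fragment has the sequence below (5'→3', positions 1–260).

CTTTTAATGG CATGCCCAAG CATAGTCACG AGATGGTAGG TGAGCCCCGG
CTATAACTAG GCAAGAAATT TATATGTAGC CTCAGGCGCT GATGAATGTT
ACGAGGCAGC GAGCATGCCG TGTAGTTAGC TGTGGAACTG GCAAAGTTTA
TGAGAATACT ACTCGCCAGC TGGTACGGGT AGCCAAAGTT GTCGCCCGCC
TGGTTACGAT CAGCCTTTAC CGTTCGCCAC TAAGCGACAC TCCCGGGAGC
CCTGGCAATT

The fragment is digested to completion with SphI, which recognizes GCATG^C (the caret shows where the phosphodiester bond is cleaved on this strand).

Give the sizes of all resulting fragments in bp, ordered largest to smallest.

SphI sites (GCATGC) start at positions 10, 113.
SphI cuts after base 5 of each site (before the last base), so after positions 14, 117.
Linear molecule, 2 cuts → 3 fragments:
  1–14 → 14 bp
  15–117 → 103 bp
  118–260 → 143 bp
Sorted largest to smallest: 143, 103, 14 bp.

143, 103, 14 bp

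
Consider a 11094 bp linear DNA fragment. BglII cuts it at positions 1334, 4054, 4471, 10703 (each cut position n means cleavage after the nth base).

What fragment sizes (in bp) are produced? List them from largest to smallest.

Linear molecule, 4 cuts → 5 fragments:
  1334 − 0 = 1334 bp
  4054 − 1334 = 2720 bp
  4471 − 4054 = 417 bp
  10703 − 4471 = 6232 bp
  11094 − 10703 = 391 bp
Sorted largest to smallest: 6232, 2720, 1334, 417, 391 bp.

6232, 2720, 1334, 417, 391 bp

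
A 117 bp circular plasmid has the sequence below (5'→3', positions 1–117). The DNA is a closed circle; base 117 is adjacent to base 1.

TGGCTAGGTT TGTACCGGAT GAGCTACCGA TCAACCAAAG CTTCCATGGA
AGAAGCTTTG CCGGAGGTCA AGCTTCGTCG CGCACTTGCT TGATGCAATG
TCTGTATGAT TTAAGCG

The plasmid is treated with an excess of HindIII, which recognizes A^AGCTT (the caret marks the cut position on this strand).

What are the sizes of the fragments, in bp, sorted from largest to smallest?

85, 17, 15 bp

HindIII sites (AAGCTT) start at positions 38, 53, 70.
HindIII cuts after the first base of each site, so after positions 38, 53, 70.
Circular molecule, 3 cuts → 3 fragments:
  39–53 → 15 bp
  54–70 → 17 bp
  71–117 then 1–38 → 47 + 38 = 85 bp
Sorted largest to smallest: 85, 17, 15 bp.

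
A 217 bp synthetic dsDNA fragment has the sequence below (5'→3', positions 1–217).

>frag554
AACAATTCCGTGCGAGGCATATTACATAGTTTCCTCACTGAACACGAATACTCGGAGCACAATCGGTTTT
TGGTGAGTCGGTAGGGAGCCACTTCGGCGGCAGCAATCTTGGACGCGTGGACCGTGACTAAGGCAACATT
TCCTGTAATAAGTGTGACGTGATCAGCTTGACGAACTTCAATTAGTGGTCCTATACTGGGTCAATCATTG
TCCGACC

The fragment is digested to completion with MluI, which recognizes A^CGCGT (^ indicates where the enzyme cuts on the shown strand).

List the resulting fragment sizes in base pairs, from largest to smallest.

The MluI site (ACGCGT) starts at position 113.
MluI cuts after the first base of each site, so after position 113.
Linear molecule, 1 cut → 2 fragments:
  1–113 → 113 bp
  114–217 → 104 bp
Sorted largest to smallest: 113, 104 bp.

113, 104 bp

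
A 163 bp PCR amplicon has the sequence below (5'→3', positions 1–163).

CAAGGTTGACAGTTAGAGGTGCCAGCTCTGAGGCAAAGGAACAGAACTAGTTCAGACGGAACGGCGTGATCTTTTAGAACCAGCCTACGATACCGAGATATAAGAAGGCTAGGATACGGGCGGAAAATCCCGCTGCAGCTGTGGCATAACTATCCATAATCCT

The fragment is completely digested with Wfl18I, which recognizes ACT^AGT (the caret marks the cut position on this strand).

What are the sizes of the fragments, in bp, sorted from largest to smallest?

The Wfl18I site (ACTAGT) starts at position 46.
Wfl18I cuts after base 3 of each site, so after position 48.
Linear molecule, 1 cut → 2 fragments:
  1–48 → 48 bp
  49–163 → 115 bp
Sorted largest to smallest: 115, 48 bp.

115, 48 bp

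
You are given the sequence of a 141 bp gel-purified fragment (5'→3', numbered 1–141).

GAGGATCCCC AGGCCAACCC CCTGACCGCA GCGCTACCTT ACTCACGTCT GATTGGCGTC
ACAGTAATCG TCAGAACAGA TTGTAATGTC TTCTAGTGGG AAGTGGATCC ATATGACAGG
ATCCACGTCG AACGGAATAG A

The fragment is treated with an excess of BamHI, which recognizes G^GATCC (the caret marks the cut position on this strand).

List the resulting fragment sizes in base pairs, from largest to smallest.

BamHI sites (GGATCC) start at positions 3, 105, 119.
BamHI cuts after the first base of each site, so after positions 3, 105, 119.
Linear molecule, 3 cuts → 4 fragments:
  1–3 → 3 bp
  4–105 → 102 bp
  106–119 → 14 bp
  120–141 → 22 bp
Sorted largest to smallest: 102, 22, 14, 3 bp.

102, 22, 14, 3 bp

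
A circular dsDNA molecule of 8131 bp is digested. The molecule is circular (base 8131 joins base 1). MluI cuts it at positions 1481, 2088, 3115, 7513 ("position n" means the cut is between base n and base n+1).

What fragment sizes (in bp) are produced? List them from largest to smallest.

Circular molecule, 4 cuts → 4 fragments:
  2088 − 1481 = 607 bp
  3115 − 2088 = 1027 bp
  7513 − 3115 = 4398 bp
  wrap: 8131 − 7513 + 1481 = 2099 bp
Sorted largest to smallest: 4398, 2099, 1027, 607 bp.

4398, 2099, 1027, 607 bp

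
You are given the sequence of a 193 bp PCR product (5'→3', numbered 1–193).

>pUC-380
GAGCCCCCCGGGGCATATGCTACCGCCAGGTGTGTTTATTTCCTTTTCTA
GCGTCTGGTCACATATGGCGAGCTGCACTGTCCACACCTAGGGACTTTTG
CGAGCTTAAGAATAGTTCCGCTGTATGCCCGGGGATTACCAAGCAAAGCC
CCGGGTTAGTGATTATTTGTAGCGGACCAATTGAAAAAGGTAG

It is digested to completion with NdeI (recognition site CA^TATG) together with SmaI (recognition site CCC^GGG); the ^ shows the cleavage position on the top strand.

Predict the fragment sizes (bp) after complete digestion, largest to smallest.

67, 48, 41, 22, 9, 6 bp

NdeI sites (CATATG) start at positions 14, 62.
NdeI cuts after base 2 of each site, so after positions 15, 63.
SmaI sites (CCCGGG) start at positions 7, 128, 150.
SmaI cuts after base 3 of each site, so after positions 9, 130, 152.
Combined cut positions: 9, 15, 63, 130, 152.
Linear molecule, 5 cuts → 6 fragments:
  1–9 → 9 bp
  10–15 → 6 bp
  16–63 → 48 bp
  64–130 → 67 bp
  131–152 → 22 bp
  153–193 → 41 bp
Sorted largest to smallest: 67, 48, 41, 22, 9, 6 bp.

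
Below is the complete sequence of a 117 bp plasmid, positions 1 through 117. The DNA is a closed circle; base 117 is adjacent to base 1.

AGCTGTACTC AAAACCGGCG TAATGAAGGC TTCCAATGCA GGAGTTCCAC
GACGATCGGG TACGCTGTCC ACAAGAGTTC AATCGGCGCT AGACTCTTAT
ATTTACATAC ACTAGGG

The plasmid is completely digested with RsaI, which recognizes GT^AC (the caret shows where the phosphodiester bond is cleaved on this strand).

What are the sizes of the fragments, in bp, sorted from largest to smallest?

62, 55 bp

RsaI sites (GTAC) start at positions 5, 60.
RsaI cuts after base 2 of each site, so after positions 6, 61.
Circular molecule, 2 cuts → 2 fragments:
  7–61 → 55 bp
  62–117 then 1–6 → 56 + 6 = 62 bp
Sorted largest to smallest: 62, 55 bp.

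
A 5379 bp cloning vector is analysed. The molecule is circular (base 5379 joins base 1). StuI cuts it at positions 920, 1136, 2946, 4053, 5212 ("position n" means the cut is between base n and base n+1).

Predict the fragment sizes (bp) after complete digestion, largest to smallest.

Circular molecule, 5 cuts → 5 fragments:
  1136 − 920 = 216 bp
  2946 − 1136 = 1810 bp
  4053 − 2946 = 1107 bp
  5212 − 4053 = 1159 bp
  wrap: 5379 − 5212 + 920 = 1087 bp
Sorted largest to smallest: 1810, 1159, 1107, 1087, 216 bp.

1810, 1159, 1107, 1087, 216 bp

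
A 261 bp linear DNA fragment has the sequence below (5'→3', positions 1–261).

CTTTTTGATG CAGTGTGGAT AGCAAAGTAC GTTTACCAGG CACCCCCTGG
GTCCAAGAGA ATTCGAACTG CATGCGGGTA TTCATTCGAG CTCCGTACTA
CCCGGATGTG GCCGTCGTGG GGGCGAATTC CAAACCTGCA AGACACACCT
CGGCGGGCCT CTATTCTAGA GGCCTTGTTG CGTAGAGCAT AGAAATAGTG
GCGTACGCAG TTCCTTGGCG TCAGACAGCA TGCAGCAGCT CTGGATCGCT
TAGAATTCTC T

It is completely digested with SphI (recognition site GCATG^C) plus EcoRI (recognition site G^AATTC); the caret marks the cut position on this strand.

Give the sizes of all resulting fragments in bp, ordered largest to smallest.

107, 59, 51, 21, 15, 8 bp

SphI sites (GCATGC) start at positions 70, 228.
SphI cuts after base 5 of each site (before the last base), so after positions 74, 232.
EcoRI sites (GAATTC) start at positions 59, 125, 253.
EcoRI cuts after the first base of each site, so after positions 59, 125, 253.
Combined cut positions: 59, 74, 125, 232, 253.
Linear molecule, 5 cuts → 6 fragments:
  1–59 → 59 bp
  60–74 → 15 bp
  75–125 → 51 bp
  126–232 → 107 bp
  233–253 → 21 bp
  254–261 → 8 bp
Sorted largest to smallest: 107, 59, 51, 21, 15, 8 bp.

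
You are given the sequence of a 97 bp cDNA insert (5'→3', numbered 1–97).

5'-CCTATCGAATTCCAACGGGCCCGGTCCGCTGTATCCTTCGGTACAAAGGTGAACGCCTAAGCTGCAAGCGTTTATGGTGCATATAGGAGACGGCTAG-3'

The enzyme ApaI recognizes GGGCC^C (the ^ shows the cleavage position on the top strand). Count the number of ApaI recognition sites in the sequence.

1

GGGCCC occurs starting at position 17.
ApaI cuts at 1 site.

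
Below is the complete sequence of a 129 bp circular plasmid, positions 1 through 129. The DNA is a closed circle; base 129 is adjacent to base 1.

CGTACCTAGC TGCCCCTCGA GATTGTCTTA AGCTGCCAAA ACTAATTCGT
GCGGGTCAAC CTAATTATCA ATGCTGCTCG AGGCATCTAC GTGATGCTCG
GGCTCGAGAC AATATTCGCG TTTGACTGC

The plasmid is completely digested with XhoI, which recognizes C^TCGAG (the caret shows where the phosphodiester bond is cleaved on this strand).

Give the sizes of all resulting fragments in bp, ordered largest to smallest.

61, 42, 26 bp

XhoI sites (CTCGAG) start at positions 16, 77, 103.
XhoI cuts after the first base of each site, so after positions 16, 77, 103.
Circular molecule, 3 cuts → 3 fragments:
  17–77 → 61 bp
  78–103 → 26 bp
  104–129 then 1–16 → 26 + 16 = 42 bp
Sorted largest to smallest: 61, 42, 26 bp.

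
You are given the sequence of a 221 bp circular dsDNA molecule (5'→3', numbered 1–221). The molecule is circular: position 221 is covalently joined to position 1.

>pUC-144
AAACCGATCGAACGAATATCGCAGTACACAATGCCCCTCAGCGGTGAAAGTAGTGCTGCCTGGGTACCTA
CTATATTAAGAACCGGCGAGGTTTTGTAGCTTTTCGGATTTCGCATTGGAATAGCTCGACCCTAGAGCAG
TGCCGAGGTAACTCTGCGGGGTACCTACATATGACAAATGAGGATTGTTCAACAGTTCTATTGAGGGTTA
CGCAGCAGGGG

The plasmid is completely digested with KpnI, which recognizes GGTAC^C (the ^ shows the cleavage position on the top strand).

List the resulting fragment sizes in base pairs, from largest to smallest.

KpnI sites (GGTACC) start at positions 63, 160.
KpnI cuts after base 5 of each site (before the last base), so after positions 67, 164.
Circular molecule, 2 cuts → 2 fragments:
  68–164 → 97 bp
  165–221 then 1–67 → 57 + 67 = 124 bp
Sorted largest to smallest: 124, 97 bp.

124, 97 bp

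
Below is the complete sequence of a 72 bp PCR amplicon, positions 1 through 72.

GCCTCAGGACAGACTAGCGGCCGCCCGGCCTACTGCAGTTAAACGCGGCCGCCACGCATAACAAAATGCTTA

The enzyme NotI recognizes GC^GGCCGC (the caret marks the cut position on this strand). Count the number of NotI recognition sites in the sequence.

2

GCGGCCGC occurs starting at positions 17, 45.
NotI cuts at 2 sites.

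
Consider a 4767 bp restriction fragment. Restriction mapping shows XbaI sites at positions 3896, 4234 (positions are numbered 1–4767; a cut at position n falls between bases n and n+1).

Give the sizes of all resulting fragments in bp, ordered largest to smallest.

3896, 533, 338 bp

Linear molecule, 2 cuts → 3 fragments:
  3896 − 0 = 3896 bp
  4234 − 3896 = 338 bp
  4767 − 4234 = 533 bp
Sorted largest to smallest: 3896, 533, 338 bp.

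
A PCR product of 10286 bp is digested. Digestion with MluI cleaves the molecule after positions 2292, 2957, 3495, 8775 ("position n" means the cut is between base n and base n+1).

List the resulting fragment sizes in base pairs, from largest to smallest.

Linear molecule, 4 cuts → 5 fragments:
  2292 − 0 = 2292 bp
  2957 − 2292 = 665 bp
  3495 − 2957 = 538 bp
  8775 − 3495 = 5280 bp
  10286 − 8775 = 1511 bp
Sorted largest to smallest: 5280, 2292, 1511, 665, 538 bp.

5280, 2292, 1511, 665, 538 bp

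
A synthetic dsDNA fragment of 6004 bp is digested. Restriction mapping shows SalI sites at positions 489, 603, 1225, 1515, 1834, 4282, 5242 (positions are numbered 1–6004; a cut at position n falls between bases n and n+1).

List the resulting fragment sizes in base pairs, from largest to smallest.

2448, 960, 762, 622, 489, 319, 290, 114 bp

Linear molecule, 7 cuts → 8 fragments:
  489 − 0 = 489 bp
  603 − 489 = 114 bp
  1225 − 603 = 622 bp
  1515 − 1225 = 290 bp
  1834 − 1515 = 319 bp
  4282 − 1834 = 2448 bp
  5242 − 4282 = 960 bp
  6004 − 5242 = 762 bp
Sorted largest to smallest: 2448, 960, 762, 622, 489, 319, 290, 114 bp.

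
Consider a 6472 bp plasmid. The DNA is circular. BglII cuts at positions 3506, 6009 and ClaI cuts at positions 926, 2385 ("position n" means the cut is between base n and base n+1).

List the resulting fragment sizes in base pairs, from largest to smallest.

Combined cut positions (sorted): 926, 2385, 3506, 6009.
Circular molecule, 4 cuts → 4 fragments:
  2385 − 926 = 1459 bp
  3506 − 2385 = 1121 bp
  6009 − 3506 = 2503 bp
  wrap: 6472 − 6009 + 926 = 1389 bp
Sorted largest to smallest: 2503, 1459, 1389, 1121 bp.

2503, 1459, 1389, 1121 bp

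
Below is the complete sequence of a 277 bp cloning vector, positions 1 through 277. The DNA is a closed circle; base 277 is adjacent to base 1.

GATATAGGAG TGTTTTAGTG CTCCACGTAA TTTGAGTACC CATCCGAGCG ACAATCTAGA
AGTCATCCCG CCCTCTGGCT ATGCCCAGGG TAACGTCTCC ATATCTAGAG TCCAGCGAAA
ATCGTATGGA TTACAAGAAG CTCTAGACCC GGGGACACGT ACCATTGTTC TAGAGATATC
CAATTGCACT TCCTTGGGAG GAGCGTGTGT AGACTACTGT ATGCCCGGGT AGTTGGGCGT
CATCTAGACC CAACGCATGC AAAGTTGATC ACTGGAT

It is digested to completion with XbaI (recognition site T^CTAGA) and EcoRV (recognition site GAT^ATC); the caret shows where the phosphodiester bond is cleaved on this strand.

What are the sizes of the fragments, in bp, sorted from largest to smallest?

XbaI sites (TCTAGA) start at positions 55, 104, 142, 169, 243.
XbaI cuts after the first base of each site, so after positions 55, 104, 142, 169, 243.
The EcoRV site (GATATC) starts at position 175.
EcoRV cuts after base 3 of each site, so after position 177.
Combined cut positions: 55, 104, 142, 169, 177, 243.
Circular molecule, 6 cuts → 6 fragments:
  56–104 → 49 bp
  105–142 → 38 bp
  143–169 → 27 bp
  170–177 → 8 bp
  178–243 → 66 bp
  244–277 then 1–55 → 34 + 55 = 89 bp
Sorted largest to smallest: 89, 66, 49, 38, 27, 8 bp.

89, 66, 49, 38, 27, 8 bp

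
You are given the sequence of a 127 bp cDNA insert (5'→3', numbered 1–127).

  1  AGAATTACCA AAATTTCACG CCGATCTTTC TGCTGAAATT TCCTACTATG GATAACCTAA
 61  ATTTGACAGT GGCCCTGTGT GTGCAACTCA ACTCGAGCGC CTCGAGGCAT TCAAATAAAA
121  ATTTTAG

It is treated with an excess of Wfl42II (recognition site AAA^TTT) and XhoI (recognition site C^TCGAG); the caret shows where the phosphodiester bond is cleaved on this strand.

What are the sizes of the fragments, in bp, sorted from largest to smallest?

Wfl42II sites (AAATTT) start at positions 11, 36, 59, 119.
Wfl42II cuts after base 3 of each site, so after positions 13, 38, 61, 121.
XhoI sites (CTCGAG) start at positions 92, 101.
XhoI cuts after the first base of each site, so after positions 92, 101.
Combined cut positions: 13, 38, 61, 92, 101, 121.
Linear molecule, 6 cuts → 7 fragments:
  1–13 → 13 bp
  14–38 → 25 bp
  39–61 → 23 bp
  62–92 → 31 bp
  93–101 → 9 bp
  102–121 → 20 bp
  122–127 → 6 bp
Sorted largest to smallest: 31, 25, 23, 20, 13, 9, 6 bp.

31, 25, 23, 20, 13, 9, 6 bp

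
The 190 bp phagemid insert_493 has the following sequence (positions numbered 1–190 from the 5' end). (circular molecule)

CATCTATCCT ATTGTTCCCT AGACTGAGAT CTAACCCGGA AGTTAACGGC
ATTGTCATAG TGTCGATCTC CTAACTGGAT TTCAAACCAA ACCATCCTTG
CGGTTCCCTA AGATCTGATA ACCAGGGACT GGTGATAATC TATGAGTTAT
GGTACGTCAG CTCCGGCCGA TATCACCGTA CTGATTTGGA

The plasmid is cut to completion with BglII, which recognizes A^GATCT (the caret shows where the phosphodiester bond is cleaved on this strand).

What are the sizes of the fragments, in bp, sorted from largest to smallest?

106, 84 bp

BglII sites (AGATCT) start at positions 27, 111.
BglII cuts after the first base of each site, so after positions 27, 111.
Circular molecule, 2 cuts → 2 fragments:
  28–111 → 84 bp
  112–190 then 1–27 → 79 + 27 = 106 bp
Sorted largest to smallest: 106, 84 bp.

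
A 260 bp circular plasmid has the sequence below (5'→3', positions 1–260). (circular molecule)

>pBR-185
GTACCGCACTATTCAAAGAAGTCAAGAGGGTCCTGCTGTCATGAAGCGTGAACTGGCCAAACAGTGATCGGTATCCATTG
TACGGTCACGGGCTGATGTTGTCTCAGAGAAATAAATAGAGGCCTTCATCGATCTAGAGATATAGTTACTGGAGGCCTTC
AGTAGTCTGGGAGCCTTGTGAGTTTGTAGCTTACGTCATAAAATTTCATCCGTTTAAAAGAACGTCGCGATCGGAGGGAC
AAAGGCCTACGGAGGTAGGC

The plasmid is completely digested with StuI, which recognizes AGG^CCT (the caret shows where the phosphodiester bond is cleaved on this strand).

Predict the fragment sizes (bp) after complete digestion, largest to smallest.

137, 90, 33 bp

StuI sites (AGGCCT) start at positions 120, 153, 243.
StuI cuts after base 3 of each site, so after positions 122, 155, 245.
Circular molecule, 3 cuts → 3 fragments:
  123–155 → 33 bp
  156–245 → 90 bp
  246–260 then 1–122 → 15 + 122 = 137 bp
Sorted largest to smallest: 137, 90, 33 bp.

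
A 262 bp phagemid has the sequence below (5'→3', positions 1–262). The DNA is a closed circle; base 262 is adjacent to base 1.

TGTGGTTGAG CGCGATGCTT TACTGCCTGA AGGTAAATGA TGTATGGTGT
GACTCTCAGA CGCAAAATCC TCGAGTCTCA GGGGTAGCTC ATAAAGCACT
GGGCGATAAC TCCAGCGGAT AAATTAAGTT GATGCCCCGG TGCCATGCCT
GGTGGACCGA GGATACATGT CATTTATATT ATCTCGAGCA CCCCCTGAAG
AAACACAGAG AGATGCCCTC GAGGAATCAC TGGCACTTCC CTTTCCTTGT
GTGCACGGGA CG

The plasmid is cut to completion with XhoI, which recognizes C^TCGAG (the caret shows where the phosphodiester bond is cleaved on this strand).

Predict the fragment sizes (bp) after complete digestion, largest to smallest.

XhoI sites (CTCGAG) start at positions 70, 183, 218.
XhoI cuts after the first base of each site, so after positions 70, 183, 218.
Circular molecule, 3 cuts → 3 fragments:
  71–183 → 113 bp
  184–218 → 35 bp
  219–262 then 1–70 → 44 + 70 = 114 bp
Sorted largest to smallest: 114, 113, 35 bp.

114, 113, 35 bp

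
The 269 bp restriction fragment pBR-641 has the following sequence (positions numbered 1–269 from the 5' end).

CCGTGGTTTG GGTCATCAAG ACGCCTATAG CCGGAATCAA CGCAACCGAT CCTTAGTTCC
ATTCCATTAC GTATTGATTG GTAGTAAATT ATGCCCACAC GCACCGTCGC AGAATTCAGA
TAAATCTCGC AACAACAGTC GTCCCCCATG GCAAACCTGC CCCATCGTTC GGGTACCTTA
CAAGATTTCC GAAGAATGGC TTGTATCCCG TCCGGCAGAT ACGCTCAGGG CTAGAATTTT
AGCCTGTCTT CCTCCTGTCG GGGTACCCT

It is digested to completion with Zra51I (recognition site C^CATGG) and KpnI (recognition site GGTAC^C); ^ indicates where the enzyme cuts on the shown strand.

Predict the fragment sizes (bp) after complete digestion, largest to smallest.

146, 90, 30, 3 bp

The Zra51I site (CCATGG) starts at position 146.
Zra51I cuts after the first base of each site, so after position 146.
KpnI sites (GGTACC) start at positions 172, 262.
KpnI cuts after base 5 of each site (before the last base), so after positions 176, 266.
Combined cut positions: 146, 176, 266.
Linear molecule, 3 cuts → 4 fragments:
  1–146 → 146 bp
  147–176 → 30 bp
  177–266 → 90 bp
  267–269 → 3 bp
Sorted largest to smallest: 146, 90, 30, 3 bp.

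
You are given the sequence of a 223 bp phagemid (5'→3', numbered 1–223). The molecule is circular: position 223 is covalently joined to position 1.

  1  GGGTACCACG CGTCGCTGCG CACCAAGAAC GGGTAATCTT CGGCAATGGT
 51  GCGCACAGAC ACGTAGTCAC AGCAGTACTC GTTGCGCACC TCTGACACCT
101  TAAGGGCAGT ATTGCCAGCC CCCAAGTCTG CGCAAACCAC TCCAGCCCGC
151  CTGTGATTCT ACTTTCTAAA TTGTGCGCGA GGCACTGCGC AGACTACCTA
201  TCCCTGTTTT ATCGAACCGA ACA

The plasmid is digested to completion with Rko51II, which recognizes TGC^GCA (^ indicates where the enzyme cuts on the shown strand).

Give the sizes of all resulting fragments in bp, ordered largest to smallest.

57, 54, 46, 33, 33 bp

Rko51II sites (TGCGCA) start at positions 17, 50, 83, 129, 186.
Rko51II cuts after base 3 of each site, so after positions 19, 52, 85, 131, 188.
Circular molecule, 5 cuts → 5 fragments:
  20–52 → 33 bp
  53–85 → 33 bp
  86–131 → 46 bp
  132–188 → 57 bp
  189–223 then 1–19 → 35 + 19 = 54 bp
Sorted largest to smallest: 57, 54, 46, 33, 33 bp.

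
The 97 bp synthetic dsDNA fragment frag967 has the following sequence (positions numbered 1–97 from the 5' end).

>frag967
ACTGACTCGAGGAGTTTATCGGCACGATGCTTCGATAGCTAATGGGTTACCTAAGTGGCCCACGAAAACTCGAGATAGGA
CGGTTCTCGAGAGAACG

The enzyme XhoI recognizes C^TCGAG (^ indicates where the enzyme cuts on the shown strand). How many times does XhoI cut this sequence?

3

CTCGAG occurs starting at positions 6, 69, 86.
XhoI cuts at 3 sites.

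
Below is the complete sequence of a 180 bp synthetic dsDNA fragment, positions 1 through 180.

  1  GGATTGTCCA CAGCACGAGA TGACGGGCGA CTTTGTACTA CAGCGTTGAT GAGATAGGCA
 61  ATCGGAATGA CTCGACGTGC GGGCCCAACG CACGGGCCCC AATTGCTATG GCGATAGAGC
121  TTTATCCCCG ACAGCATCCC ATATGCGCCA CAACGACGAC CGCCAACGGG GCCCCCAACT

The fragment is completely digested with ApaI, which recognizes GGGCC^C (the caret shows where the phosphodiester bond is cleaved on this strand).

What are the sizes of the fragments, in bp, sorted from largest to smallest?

ApaI sites (GGGCCC) start at positions 81, 94, 169.
ApaI cuts after base 5 of each site (before the last base), so after positions 85, 98, 173.
Linear molecule, 3 cuts → 4 fragments:
  1–85 → 85 bp
  86–98 → 13 bp
  99–173 → 75 bp
  174–180 → 7 bp
Sorted largest to smallest: 85, 75, 13, 7 bp.

85, 75, 13, 7 bp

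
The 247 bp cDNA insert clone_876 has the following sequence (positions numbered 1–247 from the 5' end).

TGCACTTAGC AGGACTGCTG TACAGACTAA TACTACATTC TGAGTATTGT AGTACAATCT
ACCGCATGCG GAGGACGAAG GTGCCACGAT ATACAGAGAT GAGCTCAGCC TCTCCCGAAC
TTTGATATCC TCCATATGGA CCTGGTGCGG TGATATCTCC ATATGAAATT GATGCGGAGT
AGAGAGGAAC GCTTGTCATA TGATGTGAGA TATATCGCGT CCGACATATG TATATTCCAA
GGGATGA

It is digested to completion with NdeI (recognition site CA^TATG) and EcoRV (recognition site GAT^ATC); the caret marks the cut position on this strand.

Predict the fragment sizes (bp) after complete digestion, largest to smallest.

NdeI sites (CATATG) start at positions 133, 160, 197, 225.
NdeI cuts after base 2 of each site, so after positions 134, 161, 198, 226.
EcoRV sites (GATATC) start at positions 124, 152.
EcoRV cuts after base 3 of each site, so after positions 126, 154.
Combined cut positions: 126, 134, 154, 161, 198, 226.
Linear molecule, 6 cuts → 7 fragments:
  1–126 → 126 bp
  127–134 → 8 bp
  135–154 → 20 bp
  155–161 → 7 bp
  162–198 → 37 bp
  199–226 → 28 bp
  227–247 → 21 bp
Sorted largest to smallest: 126, 37, 28, 21, 20, 8, 7 bp.

126, 37, 28, 21, 20, 8, 7 bp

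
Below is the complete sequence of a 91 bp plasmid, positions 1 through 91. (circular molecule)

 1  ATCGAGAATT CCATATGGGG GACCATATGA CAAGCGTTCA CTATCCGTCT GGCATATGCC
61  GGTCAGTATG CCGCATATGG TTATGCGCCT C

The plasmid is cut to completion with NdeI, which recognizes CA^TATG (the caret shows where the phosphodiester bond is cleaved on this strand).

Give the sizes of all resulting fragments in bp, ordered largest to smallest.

NdeI sites (CATATG) start at positions 12, 24, 53, 74.
NdeI cuts after base 2 of each site, so after positions 13, 25, 54, 75.
Circular molecule, 4 cuts → 4 fragments:
  14–25 → 12 bp
  26–54 → 29 bp
  55–75 → 21 bp
  76–91 then 1–13 → 16 + 13 = 29 bp
Sorted largest to smallest: 29, 29, 21, 12 bp.

29, 29, 21, 12 bp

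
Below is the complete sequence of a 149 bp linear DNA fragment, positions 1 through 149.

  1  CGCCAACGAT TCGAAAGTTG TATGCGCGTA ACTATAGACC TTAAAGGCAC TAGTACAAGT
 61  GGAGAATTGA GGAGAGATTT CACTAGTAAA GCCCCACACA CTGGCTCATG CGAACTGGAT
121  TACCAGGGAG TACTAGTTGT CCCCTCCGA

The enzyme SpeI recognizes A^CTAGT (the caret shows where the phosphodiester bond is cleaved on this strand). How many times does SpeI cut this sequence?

3

ACTAGT occurs starting at positions 49, 82, 132.
SpeI cuts at 3 sites.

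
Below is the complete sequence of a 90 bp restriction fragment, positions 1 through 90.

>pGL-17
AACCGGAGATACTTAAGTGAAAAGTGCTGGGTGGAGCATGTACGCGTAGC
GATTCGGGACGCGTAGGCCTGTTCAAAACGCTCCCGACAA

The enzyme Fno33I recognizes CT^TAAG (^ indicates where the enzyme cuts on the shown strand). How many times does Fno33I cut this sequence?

CTTAAG occurs starting at position 12.
Fno33I cuts at 1 site.

1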